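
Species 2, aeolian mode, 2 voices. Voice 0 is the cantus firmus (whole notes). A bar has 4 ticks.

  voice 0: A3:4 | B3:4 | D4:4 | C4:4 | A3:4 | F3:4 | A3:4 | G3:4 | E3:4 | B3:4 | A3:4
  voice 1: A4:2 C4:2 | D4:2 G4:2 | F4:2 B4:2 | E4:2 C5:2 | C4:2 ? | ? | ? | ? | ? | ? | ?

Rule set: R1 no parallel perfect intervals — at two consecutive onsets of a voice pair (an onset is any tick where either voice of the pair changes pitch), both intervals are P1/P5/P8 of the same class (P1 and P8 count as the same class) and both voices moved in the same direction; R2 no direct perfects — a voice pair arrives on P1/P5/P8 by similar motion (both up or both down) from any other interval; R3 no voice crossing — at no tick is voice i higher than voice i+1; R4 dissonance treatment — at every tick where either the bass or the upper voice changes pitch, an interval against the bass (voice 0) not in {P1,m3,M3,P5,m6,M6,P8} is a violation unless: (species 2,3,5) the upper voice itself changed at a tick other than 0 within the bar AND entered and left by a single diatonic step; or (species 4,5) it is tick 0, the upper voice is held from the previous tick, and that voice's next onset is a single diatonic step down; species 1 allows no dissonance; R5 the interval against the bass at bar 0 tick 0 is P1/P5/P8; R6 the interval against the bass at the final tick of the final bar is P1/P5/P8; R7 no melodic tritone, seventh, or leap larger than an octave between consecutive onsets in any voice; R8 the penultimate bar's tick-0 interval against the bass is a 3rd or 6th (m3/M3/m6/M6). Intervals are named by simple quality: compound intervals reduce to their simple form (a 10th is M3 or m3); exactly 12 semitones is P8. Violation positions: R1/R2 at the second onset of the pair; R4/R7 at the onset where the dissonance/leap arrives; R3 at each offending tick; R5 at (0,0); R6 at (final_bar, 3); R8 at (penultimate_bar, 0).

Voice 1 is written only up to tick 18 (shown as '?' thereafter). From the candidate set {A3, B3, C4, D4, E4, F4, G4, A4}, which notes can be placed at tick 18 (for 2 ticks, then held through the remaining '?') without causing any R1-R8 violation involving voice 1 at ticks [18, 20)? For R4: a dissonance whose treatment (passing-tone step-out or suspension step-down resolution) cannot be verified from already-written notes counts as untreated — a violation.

A3: legal
B3: violates R4
C4: legal
D4: violates R4
E4: legal
F4: legal
G4: violates R4
A4: legal

{A3, A4, C4, E4, F4}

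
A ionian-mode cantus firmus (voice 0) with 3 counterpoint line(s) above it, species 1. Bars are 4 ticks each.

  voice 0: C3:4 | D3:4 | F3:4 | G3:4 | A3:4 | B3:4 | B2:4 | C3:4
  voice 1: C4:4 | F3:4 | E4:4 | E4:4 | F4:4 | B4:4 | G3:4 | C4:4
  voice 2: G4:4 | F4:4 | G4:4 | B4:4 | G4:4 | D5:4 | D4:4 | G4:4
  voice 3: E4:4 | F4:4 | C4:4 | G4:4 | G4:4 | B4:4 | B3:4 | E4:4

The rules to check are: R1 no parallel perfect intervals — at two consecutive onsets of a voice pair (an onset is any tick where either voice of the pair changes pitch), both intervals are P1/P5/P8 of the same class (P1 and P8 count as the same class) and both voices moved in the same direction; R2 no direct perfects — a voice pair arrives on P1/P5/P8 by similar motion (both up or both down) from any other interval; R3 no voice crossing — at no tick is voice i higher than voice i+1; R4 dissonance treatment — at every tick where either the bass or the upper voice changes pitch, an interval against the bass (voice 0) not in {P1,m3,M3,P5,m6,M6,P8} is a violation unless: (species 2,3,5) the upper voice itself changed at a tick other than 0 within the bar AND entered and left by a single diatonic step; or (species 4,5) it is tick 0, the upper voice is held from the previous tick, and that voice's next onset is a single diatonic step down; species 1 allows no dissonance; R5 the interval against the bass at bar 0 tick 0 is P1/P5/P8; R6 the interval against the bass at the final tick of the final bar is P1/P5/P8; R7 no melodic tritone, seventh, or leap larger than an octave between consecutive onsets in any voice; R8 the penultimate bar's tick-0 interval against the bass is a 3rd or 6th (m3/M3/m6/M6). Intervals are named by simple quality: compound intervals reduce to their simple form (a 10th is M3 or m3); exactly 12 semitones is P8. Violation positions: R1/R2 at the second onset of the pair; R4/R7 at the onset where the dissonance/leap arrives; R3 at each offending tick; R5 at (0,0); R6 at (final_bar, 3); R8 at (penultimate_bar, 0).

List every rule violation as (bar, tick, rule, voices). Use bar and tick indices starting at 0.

bar 0: v0=C3 v1=C4 v2=G4 v3=E4 downbeat M3
bar 1: v0=D3 v1=F3 v2=F4 v3=F4 downbeat m3
bar 2: v0=F3 v1=E4 v2=G4 v3=C4 downbeat P5
bar 3: v0=G3 v1=E4 v2=B4 v3=G4 downbeat P8
bar 4: v0=A3 v1=F4 v2=G4 v3=G4 downbeat m7
bar 5: v0=B3 v1=B4 v2=D5 v3=B4 downbeat P8
bar 6: v0=B2 v1=G3 v2=D4 v3=B3 downbeat P8
bar 7: v0=C3 v1=C4 v2=G4 v3=E4 downbeat M3
  -> R3 @ bar 0 tick 0 v(2, 3): G4 above E4
  -> R5 @ bar 0 tick 0 v(0, 3): opens on M3
  -> R3 @ bar 0 tick 1 v(2, 3): G4 above E4
  -> R3 @ bar 0 tick 2 v(2, 3): G4 above E4
  -> R3 @ bar 0 tick 3 v(2, 3): G4 above E4
  -> R2 @ bar 1 tick 0 v(1, 2): C4/G4 P5 -> F3/F4 P8 similar
  -> R3 @ bar 2 tick 0 v(2, 3): G4 above C4
  -> R4 @ bar 2 tick 0 v(0, 1): F3/E4 M7 untreated
  -> R4 @ bar 2 tick 0 v(0, 2): F3/G4 M2 untreated
  -> R7 @ bar 2 tick 0 v(1,): F3->E4 leap 11st
  -> R3 @ bar 2 tick 1 v(2, 3): G4 above C4
  -> R3 @ bar 2 tick 2 v(2, 3): G4 above C4
  -> R3 @ bar 2 tick 3 v(2, 3): G4 above C4
  -> R2 @ bar 3 tick 0 v(0, 3): F3/C4 P5 -> G3/G4 P8 similar
  -> R3 @ bar 3 tick 0 v(2, 3): B4 above G4
  -> R3 @ bar 3 tick 1 v(2, 3): B4 above G4
  -> R3 @ bar 3 tick 2 v(2, 3): B4 above G4
  -> R3 @ bar 3 tick 3 v(2, 3): B4 above G4
  -> R4 @ bar 4 tick 0 v(0, 2): A3/G4 m7 untreated
  -> R4 @ bar 4 tick 0 v(0, 3): A3/G4 m7 untreated
  -> R2 @ bar 5 tick 0 v(0, 1): A3/F4 m6 -> B3/B4 P8 similar
  -> R2 @ bar 5 tick 0 v(0, 3): A3/G4 m7 -> B3/B4 P8 similar
  -> R2 @ bar 5 tick 0 v(1, 3): F4/G4 M2 -> B4/B4 P1 similar
  -> R3 @ bar 5 tick 0 v(2, 3): D5 above B4
  -> R7 @ bar 5 tick 0 v(1,): F4->B4 leap 6st
  -> R3 @ bar 5 tick 1 v(2, 3): D5 above B4
  -> R3 @ bar 5 tick 2 v(2, 3): D5 above B4
  -> R3 @ bar 5 tick 3 v(2, 3): D5 above B4
  -> R1 @ bar 6 tick 0 v(0, 3): B3/B4 P8 -> B2/B3 P8 similar
  -> R2 @ bar 6 tick 0 v(1, 2): B4/D5 m3 -> G3/D4 P5 similar
  -> R3 @ bar 6 tick 0 v(2, 3): D4 above B3
  -> R7 @ bar 6 tick 0 v(1,): B4->G3 leap 16st
  -> R8 @ bar 6 tick 0 v(0, 3): penult P8 not 3rd/6th
  -> R3 @ bar 6 tick 1 v(2, 3): D4 above B3
  -> R3 @ bar 6 tick 2 v(2, 3): D4 above B3
  -> R3 @ bar 6 tick 3 v(2, 3): D4 above B3
  -> R1 @ bar 7 tick 0 v(1, 2): G3/D4 P5 -> C4/G4 P5 similar
  -> R2 @ bar 7 tick 0 v(0, 1): B2/G3 m6 -> C3/C4 P8 similar
  -> R2 @ bar 7 tick 0 v(0, 2): B2/D4 m3 -> C3/G4 P5 similar
  -> R3 @ bar 7 tick 0 v(2, 3): G4 above E4
  -> R3 @ bar 7 tick 1 v(2, 3): G4 above E4
  -> R3 @ bar 7 tick 2 v(2, 3): G4 above E4
  -> R3 @ bar 7 tick 3 v(2, 3): G4 above E4
  -> R6 @ bar 7 tick 3 v(0, 3): closes on M3

(0, 0, R3, (2, 3))
(0, 0, R5, (0, 3))
(0, 1, R3, (2, 3))
(0, 2, R3, (2, 3))
(0, 3, R3, (2, 3))
(1, 0, R2, (1, 2))
(2, 0, R3, (2, 3))
(2, 0, R4, (0, 1))
(2, 0, R4, (0, 2))
(2, 0, R7, (1,))
(2, 1, R3, (2, 3))
(2, 2, R3, (2, 3))
(2, 3, R3, (2, 3))
(3, 0, R2, (0, 3))
(3, 0, R3, (2, 3))
(3, 1, R3, (2, 3))
(3, 2, R3, (2, 3))
(3, 3, R3, (2, 3))
(4, 0, R4, (0, 2))
(4, 0, R4, (0, 3))
(5, 0, R2, (0, 1))
(5, 0, R2, (0, 3))
(5, 0, R2, (1, 3))
(5, 0, R3, (2, 3))
(5, 0, R7, (1,))
(5, 1, R3, (2, 3))
(5, 2, R3, (2, 3))
(5, 3, R3, (2, 3))
(6, 0, R1, (0, 3))
(6, 0, R2, (1, 2))
(6, 0, R3, (2, 3))
(6, 0, R7, (1,))
(6, 0, R8, (0, 3))
(6, 1, R3, (2, 3))
(6, 2, R3, (2, 3))
(6, 3, R3, (2, 3))
(7, 0, R1, (1, 2))
(7, 0, R2, (0, 1))
(7, 0, R2, (0, 2))
(7, 0, R3, (2, 3))
(7, 1, R3, (2, 3))
(7, 2, R3, (2, 3))
(7, 3, R3, (2, 3))
(7, 3, R6, (0, 3))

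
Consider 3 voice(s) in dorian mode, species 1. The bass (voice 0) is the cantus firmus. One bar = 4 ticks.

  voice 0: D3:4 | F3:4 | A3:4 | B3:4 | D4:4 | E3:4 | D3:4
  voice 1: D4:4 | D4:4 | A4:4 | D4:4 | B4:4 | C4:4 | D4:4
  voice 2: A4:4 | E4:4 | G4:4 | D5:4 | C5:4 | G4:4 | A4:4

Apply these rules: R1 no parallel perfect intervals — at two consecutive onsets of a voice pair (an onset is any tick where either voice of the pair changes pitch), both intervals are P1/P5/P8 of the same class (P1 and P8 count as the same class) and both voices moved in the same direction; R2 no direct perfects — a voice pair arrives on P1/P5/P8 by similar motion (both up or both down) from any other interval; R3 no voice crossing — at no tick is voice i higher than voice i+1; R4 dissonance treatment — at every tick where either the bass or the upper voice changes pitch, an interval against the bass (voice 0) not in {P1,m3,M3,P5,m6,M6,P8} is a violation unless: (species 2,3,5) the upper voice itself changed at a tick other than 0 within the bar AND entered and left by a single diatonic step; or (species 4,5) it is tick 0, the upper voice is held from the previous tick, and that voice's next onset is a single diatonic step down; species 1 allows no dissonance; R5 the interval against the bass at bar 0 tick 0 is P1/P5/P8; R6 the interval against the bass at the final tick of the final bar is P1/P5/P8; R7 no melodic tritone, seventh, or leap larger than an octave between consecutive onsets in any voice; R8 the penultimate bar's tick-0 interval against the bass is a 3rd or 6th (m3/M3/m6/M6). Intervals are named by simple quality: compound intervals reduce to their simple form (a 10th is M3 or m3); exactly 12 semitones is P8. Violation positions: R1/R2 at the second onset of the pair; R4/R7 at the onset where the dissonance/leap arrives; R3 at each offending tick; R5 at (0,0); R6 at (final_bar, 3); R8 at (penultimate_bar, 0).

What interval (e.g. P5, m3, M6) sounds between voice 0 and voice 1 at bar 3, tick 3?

voice 0=B3 voice 1=D4 -> m3

m3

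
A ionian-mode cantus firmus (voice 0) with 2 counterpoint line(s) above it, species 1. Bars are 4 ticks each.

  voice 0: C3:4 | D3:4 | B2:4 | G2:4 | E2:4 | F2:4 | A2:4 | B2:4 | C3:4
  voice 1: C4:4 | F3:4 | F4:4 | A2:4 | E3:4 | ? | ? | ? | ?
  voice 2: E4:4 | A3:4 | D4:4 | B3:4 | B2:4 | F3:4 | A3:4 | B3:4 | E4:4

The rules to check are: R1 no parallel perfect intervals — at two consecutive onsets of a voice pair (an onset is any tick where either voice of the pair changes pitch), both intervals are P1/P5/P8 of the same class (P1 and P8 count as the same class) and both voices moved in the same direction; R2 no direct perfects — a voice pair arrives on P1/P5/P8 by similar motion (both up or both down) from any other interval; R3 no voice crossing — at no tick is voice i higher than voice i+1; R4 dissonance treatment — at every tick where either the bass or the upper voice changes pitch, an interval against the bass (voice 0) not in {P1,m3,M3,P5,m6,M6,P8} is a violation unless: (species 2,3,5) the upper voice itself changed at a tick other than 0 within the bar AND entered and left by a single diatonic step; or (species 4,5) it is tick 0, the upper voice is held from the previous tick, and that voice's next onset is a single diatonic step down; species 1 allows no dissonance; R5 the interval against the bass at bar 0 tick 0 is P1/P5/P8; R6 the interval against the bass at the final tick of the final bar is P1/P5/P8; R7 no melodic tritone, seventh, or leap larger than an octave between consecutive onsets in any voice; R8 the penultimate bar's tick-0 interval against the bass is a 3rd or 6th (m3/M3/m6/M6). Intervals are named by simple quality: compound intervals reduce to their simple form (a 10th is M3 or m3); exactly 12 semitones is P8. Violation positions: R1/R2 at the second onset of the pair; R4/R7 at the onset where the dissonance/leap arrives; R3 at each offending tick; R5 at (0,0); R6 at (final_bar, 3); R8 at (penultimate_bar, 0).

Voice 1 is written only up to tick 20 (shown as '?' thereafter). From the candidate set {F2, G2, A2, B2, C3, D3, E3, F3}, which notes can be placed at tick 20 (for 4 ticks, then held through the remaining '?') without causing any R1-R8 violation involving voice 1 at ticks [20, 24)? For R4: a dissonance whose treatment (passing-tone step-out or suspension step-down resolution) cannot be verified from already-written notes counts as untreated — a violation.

{A2, C3, D3}

F2: violates R7
G2: violates R4
A2: legal
B2: violates R4
C3: legal
D3: legal
E3: violates R4
F3: violates R1,R2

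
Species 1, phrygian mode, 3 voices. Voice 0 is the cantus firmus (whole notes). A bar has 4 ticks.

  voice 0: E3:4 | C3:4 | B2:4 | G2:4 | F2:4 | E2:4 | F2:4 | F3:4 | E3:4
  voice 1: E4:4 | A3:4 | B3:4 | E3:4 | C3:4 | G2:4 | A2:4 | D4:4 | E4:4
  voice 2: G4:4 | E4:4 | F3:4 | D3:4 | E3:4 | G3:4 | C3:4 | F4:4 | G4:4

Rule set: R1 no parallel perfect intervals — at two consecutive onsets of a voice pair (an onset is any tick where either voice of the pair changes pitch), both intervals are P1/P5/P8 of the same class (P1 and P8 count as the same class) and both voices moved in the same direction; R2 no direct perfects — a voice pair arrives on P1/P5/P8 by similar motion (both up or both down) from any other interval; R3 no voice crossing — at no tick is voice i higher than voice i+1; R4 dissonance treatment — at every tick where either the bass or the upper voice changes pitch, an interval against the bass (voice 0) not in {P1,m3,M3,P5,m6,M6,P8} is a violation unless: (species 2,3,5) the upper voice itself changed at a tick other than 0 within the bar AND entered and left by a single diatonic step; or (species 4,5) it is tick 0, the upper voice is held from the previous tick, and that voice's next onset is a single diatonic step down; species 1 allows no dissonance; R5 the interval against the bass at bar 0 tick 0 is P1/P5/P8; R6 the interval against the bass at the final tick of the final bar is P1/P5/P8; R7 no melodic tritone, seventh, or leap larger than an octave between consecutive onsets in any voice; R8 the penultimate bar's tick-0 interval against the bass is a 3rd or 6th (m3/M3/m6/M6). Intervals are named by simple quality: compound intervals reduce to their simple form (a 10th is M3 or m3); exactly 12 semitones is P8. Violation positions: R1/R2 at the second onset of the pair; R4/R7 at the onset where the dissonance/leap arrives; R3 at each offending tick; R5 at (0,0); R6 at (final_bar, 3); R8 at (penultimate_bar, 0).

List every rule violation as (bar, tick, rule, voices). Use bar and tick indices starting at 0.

bar 0: v0=E3 v1=E4 v2=G4 downbeat m3
bar 1: v0=C3 v1=A3 v2=E4 downbeat M3
bar 2: v0=B2 v1=B3 v2=F3 downbeat TT
bar 3: v0=G2 v1=E3 v2=D3 downbeat P5
bar 4: v0=F2 v1=C3 v2=E3 downbeat M7
bar 5: v0=E2 v1=G2 v2=G3 downbeat m3
bar 6: v0=F2 v1=A2 v2=C3 downbeat P5
bar 7: v0=F3 v1=D4 v2=F4 downbeat P8
bar 8: v0=E3 v1=E4 v2=G4 downbeat m3
  -> R5 @ bar 0 tick 0 v(0, 2): opens on m3
  -> R2 @ bar 1 tick 0 v(1, 2): E4/G4 m3 -> A3/E4 P5 similar
  -> R3 @ bar 2 tick 0 v(1, 2): B3 above F3
  -> R4 @ bar 2 tick 0 v(0, 2): B2/F3 TT untreated
  -> R7 @ bar 2 tick 0 v(2,): E4->F3 leap 11st
  -> R3 @ bar 2 tick 1 v(1, 2): B3 above F3
  -> R3 @ bar 2 tick 2 v(1, 2): B3 above F3
  -> R3 @ bar 2 tick 3 v(1, 2): B3 above F3
  -> R2 @ bar 3 tick 0 v(0, 2): B2/F3 TT -> G2/D3 P5 similar
  -> R3 @ bar 3 tick 0 v(1, 2): E3 above D3
  -> R3 @ bar 3 tick 1 v(1, 2): E3 above D3
  -> R3 @ bar 3 tick 2 v(1, 2): E3 above D3
  -> R3 @ bar 3 tick 3 v(1, 2): E3 above D3
  -> R2 @ bar 4 tick 0 v(0, 1): G2/E3 M6 -> F2/C3 P5 similar
  -> R4 @ bar 4 tick 0 v(0, 2): F2/E3 M7 untreated
  -> R2 @ bar 7 tick 0 v(0, 2): F2/C3 P5 -> F3/F4 P8 similar
  -> R7 @ bar 7 tick 0 v(1,): A2->D4 leap 17st
  -> R7 @ bar 7 tick 0 v(2,): C3->F4 leap 17st
  -> R8 @ bar 7 tick 0 v(0, 2): penult P8 not 3rd/6th
  -> R6 @ bar 8 tick 3 v(0, 2): closes on m3

(0, 0, R5, (0, 2))
(1, 0, R2, (1, 2))
(2, 0, R3, (1, 2))
(2, 0, R4, (0, 2))
(2, 0, R7, (2,))
(2, 1, R3, (1, 2))
(2, 2, R3, (1, 2))
(2, 3, R3, (1, 2))
(3, 0, R2, (0, 2))
(3, 0, R3, (1, 2))
(3, 1, R3, (1, 2))
(3, 2, R3, (1, 2))
(3, 3, R3, (1, 2))
(4, 0, R2, (0, 1))
(4, 0, R4, (0, 2))
(7, 0, R2, (0, 2))
(7, 0, R7, (1,))
(7, 0, R7, (2,))
(7, 0, R8, (0, 2))
(8, 3, R6, (0, 2))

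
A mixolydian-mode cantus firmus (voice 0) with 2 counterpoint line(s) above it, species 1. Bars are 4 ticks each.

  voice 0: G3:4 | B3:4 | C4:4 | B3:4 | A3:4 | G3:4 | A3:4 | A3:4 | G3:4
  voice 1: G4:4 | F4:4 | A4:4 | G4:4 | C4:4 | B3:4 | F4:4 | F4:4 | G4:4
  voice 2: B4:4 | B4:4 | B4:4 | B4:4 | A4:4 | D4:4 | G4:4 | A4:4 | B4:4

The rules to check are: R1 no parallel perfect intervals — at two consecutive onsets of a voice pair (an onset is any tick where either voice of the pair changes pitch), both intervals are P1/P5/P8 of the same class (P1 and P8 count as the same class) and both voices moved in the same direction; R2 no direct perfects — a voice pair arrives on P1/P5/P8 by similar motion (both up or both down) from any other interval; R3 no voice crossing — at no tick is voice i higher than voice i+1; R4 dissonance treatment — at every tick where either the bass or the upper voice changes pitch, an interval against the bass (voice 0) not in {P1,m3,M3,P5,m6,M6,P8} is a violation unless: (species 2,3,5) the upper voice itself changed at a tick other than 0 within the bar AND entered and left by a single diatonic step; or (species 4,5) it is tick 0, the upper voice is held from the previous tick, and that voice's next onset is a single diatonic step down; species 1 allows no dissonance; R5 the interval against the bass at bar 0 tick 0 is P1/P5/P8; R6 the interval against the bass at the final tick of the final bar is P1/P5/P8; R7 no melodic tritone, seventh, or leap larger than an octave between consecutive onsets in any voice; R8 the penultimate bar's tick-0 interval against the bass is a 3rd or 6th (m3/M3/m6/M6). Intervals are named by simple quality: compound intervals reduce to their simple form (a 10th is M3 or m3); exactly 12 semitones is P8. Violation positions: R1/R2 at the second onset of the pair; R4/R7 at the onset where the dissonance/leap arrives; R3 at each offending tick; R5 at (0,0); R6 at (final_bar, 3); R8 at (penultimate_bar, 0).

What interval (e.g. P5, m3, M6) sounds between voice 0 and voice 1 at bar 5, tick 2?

voice 0=G3 voice 1=B3 -> M3

M3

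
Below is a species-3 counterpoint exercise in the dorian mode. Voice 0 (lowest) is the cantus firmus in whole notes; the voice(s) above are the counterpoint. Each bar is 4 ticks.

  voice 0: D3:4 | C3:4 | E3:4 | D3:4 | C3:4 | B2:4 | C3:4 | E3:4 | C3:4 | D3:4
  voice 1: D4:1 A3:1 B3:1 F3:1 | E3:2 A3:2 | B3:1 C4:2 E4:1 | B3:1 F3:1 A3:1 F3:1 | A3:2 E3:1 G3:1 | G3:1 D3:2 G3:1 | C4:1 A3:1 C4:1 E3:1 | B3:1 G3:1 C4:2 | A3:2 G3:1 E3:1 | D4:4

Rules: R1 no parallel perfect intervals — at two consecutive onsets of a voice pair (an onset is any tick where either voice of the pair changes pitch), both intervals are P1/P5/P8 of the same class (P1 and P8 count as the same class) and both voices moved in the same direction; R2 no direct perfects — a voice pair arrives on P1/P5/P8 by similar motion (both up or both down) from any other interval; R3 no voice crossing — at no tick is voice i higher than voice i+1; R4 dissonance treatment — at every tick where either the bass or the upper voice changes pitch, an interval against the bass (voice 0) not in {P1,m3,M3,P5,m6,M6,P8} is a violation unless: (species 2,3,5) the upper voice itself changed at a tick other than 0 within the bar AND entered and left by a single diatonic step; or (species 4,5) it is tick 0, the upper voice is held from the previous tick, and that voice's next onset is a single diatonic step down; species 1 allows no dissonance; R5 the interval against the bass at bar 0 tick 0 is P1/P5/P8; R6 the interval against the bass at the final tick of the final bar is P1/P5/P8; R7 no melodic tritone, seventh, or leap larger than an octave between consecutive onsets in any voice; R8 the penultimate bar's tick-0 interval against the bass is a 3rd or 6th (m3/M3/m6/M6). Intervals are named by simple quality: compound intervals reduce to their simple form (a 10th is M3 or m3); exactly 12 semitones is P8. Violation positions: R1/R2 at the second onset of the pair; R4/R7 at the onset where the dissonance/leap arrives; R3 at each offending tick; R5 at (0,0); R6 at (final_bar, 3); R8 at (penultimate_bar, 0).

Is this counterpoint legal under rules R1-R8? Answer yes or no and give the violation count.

bar 0: v0=D3 v1=D4 (P8)
bar 1: v0=C3 v1=E3 (M3)
bar 2: v0=E3 v1=B3 (P5)
bar 3: v0=D3 v1=B3 (M6)
bar 4: v0=C3 v1=A3 (M6)
bar 5: v0=B2 v1=G3 (m6)
bar 6: v0=C3 v1=C4 (P8)
bar 7: v0=E3 v1=B3 (P5)
bar 8: v0=C3 v1=A3 (M6)
bar 9: v0=D3 v1=D4 (P8)
  R7 @ bar0.3: B3->F3 leap 6st
  R2 @ bar2.0: C3/A3 M6 -> E3/B3 P5 similar
  R7 @ bar3.1: B3->F3 leap 6st
  R2 @ bar6.0: B2/G3 m6 -> C3/C4 P8 similar
  R2 @ bar7.0: C3/E3 M3 -> E3/B3 P5 similar
  R2 @ bar9.0: C3/E3 M3 -> D3/D4 P8 similar
  R7 @ bar9.0: E3->D4 leap 10st

No (7 violations)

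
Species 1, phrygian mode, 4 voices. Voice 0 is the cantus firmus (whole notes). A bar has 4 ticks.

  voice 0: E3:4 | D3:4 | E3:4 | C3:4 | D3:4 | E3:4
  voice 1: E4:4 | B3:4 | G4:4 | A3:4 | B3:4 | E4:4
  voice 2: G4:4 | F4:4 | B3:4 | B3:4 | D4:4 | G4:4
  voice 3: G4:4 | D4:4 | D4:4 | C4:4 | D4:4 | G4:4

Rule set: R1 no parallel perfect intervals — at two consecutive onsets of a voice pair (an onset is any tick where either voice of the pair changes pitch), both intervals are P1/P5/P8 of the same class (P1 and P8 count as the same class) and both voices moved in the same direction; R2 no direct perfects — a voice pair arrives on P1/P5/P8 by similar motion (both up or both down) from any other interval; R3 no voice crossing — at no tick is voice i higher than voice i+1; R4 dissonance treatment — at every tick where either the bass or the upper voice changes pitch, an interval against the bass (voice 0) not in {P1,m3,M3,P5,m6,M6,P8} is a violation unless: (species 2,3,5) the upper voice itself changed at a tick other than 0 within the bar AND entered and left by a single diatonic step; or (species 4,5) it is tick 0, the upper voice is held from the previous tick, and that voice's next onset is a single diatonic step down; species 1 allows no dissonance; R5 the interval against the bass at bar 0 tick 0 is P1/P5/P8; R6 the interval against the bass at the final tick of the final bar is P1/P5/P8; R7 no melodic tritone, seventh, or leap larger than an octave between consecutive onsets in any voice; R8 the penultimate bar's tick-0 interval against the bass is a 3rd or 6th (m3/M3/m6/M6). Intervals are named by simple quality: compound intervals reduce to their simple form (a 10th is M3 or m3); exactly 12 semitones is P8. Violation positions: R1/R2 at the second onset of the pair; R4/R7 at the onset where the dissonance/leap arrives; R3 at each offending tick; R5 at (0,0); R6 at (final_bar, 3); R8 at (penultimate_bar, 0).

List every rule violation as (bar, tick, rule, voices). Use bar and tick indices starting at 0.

(0, 0, R5, (0, 2))
(0, 0, R5, (0, 3))
(1, 0, R2, (0, 3))
(1, 0, R3, (2, 3))
(1, 1, R3, (2, 3))
(1, 2, R3, (2, 3))
(1, 3, R3, (2, 3))
(2, 0, R3, (1, 2))
(2, 0, R4, (0, 3))
(2, 0, R7, (2,))
(2, 1, R3, (1, 2))
(2, 2, R3, (1, 2))
(2, 3, R3, (1, 2))
(3, 0, R2, (0, 3))
(3, 0, R4, (0, 2))
(3, 0, R7, (1,))
(4, 0, R1, (0, 3))
(4, 0, R2, (0, 2))
(4, 0, R2, (2, 3))
(4, 0, R8, (0, 2))
(4, 0, R8, (0, 3))
(5, 0, R1, (2, 3))
(5, 0, R2, (0, 1))
(5, 3, R6, (0, 2))
(5, 3, R6, (0, 3))

bar 0: v0=E3 v1=E4 v2=G4 v3=G4 downbeat m3
bar 1: v0=D3 v1=B3 v2=F4 v3=D4 downbeat P8
bar 2: v0=E3 v1=G4 v2=B3 v3=D4 downbeat m7
bar 3: v0=C3 v1=A3 v2=B3 v3=C4 downbeat P8
bar 4: v0=D3 v1=B3 v2=D4 v3=D4 downbeat P8
bar 5: v0=E3 v1=E4 v2=G4 v3=G4 downbeat m3
  -> R5 @ bar 0 tick 0 v(0, 2): opens on m3
  -> R5 @ bar 0 tick 0 v(0, 3): opens on m3
  -> R2 @ bar 1 tick 0 v(0, 3): E3/G4 m3 -> D3/D4 P8 similar
  -> R3 @ bar 1 tick 0 v(2, 3): F4 above D4
  -> R3 @ bar 1 tick 1 v(2, 3): F4 above D4
  -> R3 @ bar 1 tick 2 v(2, 3): F4 above D4
  -> R3 @ bar 1 tick 3 v(2, 3): F4 above D4
  -> R3 @ bar 2 tick 0 v(1, 2): G4 above B3
  -> R4 @ bar 2 tick 0 v(0, 3): E3/D4 m7 untreated
  -> R7 @ bar 2 tick 0 v(2,): F4->B3 leap 6st
  -> R3 @ bar 2 tick 1 v(1, 2): G4 above B3
  -> R3 @ bar 2 tick 2 v(1, 2): G4 above B3
  -> R3 @ bar 2 tick 3 v(1, 2): G4 above B3
  -> R2 @ bar 3 tick 0 v(0, 3): E3/D4 m7 -> C3/C4 P8 similar
  -> R4 @ bar 3 tick 0 v(0, 2): C3/B3 M7 untreated
  -> R7 @ bar 3 tick 0 v(1,): G4->A3 leap 10st
  -> R1 @ bar 4 tick 0 v(0, 3): C3/C4 P8 -> D3/D4 P8 similar
  -> R2 @ bar 4 tick 0 v(0, 2): C3/B3 M7 -> D3/D4 P8 similar
  -> R2 @ bar 4 tick 0 v(2, 3): B3/C4 m2 -> D4/D4 P1 similar
  -> R8 @ bar 4 tick 0 v(0, 2): penult P8 not 3rd/6th
  -> R8 @ bar 4 tick 0 v(0, 3): penult P8 not 3rd/6th
  -> R1 @ bar 5 tick 0 v(2, 3): D4/D4 P1 -> G4/G4 P1 similar
  -> R2 @ bar 5 tick 0 v(0, 1): D3/B3 M6 -> E3/E4 P8 similar
  -> R6 @ bar 5 tick 3 v(0, 2): closes on m3
  -> R6 @ bar 5 tick 3 v(0, 3): closes on m3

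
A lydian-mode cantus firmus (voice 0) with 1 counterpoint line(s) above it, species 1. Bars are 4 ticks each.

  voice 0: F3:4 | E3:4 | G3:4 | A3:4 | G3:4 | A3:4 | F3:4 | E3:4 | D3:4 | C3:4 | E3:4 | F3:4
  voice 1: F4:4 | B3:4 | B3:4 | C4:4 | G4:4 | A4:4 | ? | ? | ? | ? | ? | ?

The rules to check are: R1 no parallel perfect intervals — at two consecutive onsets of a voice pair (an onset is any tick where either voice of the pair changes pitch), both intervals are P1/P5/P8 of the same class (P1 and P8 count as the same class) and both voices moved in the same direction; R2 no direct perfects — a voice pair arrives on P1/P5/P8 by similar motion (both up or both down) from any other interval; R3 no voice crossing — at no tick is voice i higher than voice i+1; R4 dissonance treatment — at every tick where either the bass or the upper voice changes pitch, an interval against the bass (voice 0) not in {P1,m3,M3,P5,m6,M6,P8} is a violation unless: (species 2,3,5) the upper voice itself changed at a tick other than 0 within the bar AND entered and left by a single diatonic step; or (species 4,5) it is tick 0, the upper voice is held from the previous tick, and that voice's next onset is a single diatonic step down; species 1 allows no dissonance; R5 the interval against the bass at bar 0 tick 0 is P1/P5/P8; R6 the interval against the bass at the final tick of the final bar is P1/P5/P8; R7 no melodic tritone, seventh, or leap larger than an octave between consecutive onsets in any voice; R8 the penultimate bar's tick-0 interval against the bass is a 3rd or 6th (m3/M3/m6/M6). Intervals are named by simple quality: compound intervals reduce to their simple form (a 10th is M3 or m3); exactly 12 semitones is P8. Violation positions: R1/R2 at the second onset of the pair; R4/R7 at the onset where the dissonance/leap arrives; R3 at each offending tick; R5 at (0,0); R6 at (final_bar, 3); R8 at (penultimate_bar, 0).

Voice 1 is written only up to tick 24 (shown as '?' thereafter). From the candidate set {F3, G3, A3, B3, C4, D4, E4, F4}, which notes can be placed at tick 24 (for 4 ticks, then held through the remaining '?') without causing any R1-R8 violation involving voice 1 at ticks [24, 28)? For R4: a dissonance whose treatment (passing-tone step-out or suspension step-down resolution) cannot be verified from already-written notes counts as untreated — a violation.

{A3, D4}

F3: violates R1,R7
G3: violates R4,R7
A3: legal
B3: violates R4,R7
C4: violates R2
D4: legal
E4: violates R4
F4: violates R1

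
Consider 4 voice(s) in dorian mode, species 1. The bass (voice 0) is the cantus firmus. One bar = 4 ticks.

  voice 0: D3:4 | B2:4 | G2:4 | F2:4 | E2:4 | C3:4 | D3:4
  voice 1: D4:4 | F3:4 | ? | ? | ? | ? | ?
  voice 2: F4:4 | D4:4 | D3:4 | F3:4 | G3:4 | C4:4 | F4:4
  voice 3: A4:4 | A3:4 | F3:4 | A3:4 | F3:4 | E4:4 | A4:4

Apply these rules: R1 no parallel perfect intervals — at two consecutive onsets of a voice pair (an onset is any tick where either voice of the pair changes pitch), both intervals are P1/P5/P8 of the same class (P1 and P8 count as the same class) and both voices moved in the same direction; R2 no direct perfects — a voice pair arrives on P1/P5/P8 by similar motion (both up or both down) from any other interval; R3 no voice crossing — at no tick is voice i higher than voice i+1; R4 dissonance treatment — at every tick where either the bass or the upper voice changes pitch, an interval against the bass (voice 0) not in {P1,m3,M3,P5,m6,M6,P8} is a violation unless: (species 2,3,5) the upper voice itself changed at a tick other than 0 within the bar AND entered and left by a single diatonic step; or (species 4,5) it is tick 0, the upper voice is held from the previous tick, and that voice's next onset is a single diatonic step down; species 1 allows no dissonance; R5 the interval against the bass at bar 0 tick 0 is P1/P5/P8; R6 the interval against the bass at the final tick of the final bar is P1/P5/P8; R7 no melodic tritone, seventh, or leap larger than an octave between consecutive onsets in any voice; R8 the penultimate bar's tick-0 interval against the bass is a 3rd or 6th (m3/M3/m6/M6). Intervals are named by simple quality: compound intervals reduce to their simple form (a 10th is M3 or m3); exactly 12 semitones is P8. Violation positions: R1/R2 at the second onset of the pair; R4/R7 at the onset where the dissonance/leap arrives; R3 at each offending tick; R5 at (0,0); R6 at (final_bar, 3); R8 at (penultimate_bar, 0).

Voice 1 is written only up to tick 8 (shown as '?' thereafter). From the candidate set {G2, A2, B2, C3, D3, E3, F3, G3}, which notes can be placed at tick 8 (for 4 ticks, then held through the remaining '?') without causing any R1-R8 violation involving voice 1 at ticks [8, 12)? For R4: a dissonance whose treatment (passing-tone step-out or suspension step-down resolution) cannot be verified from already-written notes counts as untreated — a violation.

G2: violates R2,R7
A2: violates R4
B2: violates R7
C3: violates R4
D3: violates R2
E3: violates R3
F3: violates R3,R4
G3: violates R3

{}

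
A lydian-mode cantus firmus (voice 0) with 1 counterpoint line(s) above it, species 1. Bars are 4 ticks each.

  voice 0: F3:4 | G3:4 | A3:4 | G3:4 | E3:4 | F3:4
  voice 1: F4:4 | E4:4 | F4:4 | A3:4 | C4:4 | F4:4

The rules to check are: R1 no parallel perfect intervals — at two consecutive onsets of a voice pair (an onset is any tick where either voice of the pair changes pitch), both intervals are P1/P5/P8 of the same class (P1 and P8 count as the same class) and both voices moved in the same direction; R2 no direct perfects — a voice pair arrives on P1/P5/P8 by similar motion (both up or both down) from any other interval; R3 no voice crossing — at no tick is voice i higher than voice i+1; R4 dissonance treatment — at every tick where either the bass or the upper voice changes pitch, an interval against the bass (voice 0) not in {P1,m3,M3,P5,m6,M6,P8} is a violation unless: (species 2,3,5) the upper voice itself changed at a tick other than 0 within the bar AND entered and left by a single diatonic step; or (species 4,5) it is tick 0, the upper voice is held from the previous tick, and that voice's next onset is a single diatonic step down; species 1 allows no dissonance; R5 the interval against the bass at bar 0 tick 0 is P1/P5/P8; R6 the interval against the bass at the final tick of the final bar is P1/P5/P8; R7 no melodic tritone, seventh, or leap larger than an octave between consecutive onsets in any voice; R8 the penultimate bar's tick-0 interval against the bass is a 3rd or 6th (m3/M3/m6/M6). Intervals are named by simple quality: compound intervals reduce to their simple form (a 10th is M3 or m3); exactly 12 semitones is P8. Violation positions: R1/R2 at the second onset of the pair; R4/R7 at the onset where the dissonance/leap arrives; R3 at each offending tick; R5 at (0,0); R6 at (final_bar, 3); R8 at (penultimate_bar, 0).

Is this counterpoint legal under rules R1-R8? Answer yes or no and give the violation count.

No (2 violations)

bar 0: v0=F3 v1=F4 (P8)
bar 1: v0=G3 v1=E4 (M6)
bar 2: v0=A3 v1=F4 (m6)
bar 3: v0=G3 v1=A3 (M2)
bar 4: v0=E3 v1=C4 (m6)
bar 5: v0=F3 v1=F4 (P8)
  R4 @ bar3.0: G3/A3 M2 untreated
  R2 @ bar5.0: E3/C4 m6 -> F3/F4 P8 similar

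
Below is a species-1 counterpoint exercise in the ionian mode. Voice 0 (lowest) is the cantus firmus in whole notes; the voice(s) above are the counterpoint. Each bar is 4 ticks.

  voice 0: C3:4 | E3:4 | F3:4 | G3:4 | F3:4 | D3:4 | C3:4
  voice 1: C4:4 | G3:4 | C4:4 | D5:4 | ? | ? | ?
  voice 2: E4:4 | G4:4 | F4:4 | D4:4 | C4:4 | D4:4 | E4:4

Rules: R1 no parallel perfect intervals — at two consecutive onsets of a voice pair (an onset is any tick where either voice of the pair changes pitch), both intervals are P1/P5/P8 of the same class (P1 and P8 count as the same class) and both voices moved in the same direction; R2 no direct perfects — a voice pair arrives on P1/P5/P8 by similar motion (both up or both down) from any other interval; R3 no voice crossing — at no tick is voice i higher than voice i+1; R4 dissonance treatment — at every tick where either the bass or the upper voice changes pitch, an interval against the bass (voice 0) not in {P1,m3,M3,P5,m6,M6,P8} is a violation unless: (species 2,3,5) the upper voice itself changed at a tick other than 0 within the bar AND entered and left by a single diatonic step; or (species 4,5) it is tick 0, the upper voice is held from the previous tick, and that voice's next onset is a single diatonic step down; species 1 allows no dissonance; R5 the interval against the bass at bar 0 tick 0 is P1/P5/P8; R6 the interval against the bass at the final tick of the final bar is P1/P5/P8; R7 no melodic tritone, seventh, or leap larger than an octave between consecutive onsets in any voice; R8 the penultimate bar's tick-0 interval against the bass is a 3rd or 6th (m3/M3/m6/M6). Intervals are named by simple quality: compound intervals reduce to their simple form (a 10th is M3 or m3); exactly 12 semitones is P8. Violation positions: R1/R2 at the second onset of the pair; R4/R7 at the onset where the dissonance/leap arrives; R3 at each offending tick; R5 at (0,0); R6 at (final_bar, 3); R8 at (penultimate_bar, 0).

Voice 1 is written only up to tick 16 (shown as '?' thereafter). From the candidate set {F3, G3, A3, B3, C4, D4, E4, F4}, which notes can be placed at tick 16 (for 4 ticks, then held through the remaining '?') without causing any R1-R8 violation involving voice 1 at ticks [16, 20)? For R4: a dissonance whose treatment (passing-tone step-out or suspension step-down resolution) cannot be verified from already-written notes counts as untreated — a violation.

{}

F3: violates R2,R7
G3: violates R4,R7
A3: violates R7
B3: violates R4,R7
C4: violates R1,R7
D4: violates R3
E4: violates R3,R4,R7
F4: violates R2,R3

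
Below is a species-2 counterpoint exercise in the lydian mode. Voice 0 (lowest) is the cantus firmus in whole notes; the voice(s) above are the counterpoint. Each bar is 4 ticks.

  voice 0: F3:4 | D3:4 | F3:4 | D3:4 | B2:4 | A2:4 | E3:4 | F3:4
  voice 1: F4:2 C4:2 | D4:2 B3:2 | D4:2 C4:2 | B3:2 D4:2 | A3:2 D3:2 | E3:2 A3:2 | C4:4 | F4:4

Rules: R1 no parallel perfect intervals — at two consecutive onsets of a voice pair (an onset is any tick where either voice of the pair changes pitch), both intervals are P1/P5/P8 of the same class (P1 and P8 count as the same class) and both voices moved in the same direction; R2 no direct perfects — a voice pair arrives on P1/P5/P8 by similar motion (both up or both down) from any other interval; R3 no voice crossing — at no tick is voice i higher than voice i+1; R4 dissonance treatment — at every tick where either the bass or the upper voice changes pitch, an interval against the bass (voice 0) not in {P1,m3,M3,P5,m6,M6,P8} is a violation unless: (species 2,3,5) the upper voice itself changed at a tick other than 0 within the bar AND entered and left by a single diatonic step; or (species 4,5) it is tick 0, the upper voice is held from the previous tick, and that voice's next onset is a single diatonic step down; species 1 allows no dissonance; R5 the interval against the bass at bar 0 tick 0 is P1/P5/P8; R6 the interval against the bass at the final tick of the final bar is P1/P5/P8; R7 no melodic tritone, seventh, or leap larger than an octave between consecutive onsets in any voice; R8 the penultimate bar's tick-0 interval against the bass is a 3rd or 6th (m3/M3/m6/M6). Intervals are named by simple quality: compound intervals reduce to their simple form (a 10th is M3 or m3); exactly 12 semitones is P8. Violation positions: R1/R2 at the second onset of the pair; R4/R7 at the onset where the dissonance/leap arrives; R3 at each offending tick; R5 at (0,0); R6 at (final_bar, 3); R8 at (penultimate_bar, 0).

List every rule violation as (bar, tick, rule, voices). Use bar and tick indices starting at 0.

(4, 0, R4, (0, 1))
(7, 0, R2, (0, 1))

bar 0: v0=F3 v1=F4 downbeat P8
bar 1: v0=D3 v1=D4 downbeat P8
bar 2: v0=F3 v1=D4 downbeat M6
bar 3: v0=D3 v1=B3 downbeat M6
bar 4: v0=B2 v1=A3 downbeat m7
bar 5: v0=A2 v1=E3 downbeat P5
bar 6: v0=E3 v1=C4 downbeat m6
bar 7: v0=F3 v1=F4 downbeat P8
  -> R4 @ bar 4 tick 0 v(0, 1): B2/A3 m7 untreated
  -> R2 @ bar 7 tick 0 v(0, 1): E3/C4 m6 -> F3/F4 P8 similar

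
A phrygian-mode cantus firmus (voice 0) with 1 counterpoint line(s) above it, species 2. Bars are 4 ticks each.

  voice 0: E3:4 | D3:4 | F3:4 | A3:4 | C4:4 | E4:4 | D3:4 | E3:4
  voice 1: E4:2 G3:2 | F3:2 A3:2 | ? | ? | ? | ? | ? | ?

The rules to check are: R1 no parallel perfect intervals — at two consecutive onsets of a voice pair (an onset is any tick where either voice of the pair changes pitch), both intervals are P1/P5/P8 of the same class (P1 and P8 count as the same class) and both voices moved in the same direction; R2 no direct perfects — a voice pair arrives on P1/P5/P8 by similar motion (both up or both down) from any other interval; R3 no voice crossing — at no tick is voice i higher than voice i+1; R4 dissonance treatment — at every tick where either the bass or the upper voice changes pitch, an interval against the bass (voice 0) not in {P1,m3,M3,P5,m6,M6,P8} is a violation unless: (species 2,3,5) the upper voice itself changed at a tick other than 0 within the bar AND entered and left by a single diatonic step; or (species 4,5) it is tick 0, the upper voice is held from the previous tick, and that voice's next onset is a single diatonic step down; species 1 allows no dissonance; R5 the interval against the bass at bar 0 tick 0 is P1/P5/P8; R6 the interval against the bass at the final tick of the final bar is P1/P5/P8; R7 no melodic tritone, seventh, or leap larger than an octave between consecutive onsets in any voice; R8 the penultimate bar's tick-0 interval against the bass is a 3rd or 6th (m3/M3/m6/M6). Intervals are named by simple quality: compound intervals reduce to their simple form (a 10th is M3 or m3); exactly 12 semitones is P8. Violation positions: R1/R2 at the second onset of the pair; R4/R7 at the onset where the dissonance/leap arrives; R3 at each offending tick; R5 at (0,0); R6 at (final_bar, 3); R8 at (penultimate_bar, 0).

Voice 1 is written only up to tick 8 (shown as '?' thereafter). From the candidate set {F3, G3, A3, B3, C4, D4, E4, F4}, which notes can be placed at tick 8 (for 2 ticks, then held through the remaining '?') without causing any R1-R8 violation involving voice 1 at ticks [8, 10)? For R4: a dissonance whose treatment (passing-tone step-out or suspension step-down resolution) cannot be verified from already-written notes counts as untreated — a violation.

F3: legal
G3: violates R4
A3: legal
B3: violates R4
C4: violates R1
D4: legal
E4: violates R4
F4: violates R2

{A3, D4, F3}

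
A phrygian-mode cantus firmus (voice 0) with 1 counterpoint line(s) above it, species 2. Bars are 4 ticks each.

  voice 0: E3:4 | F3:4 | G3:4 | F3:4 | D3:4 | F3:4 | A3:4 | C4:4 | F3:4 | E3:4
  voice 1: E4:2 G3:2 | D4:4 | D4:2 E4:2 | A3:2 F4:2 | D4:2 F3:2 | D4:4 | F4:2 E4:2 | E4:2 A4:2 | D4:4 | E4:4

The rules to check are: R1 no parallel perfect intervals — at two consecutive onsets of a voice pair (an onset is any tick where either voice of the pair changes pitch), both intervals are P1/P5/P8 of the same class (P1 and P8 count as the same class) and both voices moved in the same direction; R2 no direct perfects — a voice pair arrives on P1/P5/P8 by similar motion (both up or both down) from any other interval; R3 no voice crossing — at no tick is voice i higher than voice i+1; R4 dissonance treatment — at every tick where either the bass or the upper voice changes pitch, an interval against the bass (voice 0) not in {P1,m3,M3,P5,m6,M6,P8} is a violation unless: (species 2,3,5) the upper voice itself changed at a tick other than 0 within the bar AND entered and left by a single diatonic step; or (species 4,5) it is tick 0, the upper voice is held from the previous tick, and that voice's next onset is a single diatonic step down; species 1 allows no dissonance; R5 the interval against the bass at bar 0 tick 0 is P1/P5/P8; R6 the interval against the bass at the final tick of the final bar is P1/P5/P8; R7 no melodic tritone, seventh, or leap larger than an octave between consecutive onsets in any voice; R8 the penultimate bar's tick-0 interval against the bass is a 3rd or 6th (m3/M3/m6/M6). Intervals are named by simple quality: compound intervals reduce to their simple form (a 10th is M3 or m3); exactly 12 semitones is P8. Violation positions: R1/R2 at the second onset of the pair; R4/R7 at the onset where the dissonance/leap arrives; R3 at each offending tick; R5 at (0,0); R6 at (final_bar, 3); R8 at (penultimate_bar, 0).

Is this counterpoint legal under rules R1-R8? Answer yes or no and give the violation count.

No (1 violations)

bar 0: v0=E3 v1=E4 (P8)
bar 1: v0=F3 v1=D4 (M6)
bar 2: v0=G3 v1=D4 (P5)
bar 3: v0=F3 v1=A3 (M3)
bar 4: v0=D3 v1=D4 (P8)
bar 5: v0=F3 v1=D4 (M6)
bar 6: v0=A3 v1=F4 (m6)
bar 7: v0=C4 v1=E4 (M3)
bar 8: v0=F3 v1=D4 (M6)
bar 9: v0=E3 v1=E4 (P8)
  R1 @ bar4.0: F3/F4 P8 -> D3/D4 P8 similar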